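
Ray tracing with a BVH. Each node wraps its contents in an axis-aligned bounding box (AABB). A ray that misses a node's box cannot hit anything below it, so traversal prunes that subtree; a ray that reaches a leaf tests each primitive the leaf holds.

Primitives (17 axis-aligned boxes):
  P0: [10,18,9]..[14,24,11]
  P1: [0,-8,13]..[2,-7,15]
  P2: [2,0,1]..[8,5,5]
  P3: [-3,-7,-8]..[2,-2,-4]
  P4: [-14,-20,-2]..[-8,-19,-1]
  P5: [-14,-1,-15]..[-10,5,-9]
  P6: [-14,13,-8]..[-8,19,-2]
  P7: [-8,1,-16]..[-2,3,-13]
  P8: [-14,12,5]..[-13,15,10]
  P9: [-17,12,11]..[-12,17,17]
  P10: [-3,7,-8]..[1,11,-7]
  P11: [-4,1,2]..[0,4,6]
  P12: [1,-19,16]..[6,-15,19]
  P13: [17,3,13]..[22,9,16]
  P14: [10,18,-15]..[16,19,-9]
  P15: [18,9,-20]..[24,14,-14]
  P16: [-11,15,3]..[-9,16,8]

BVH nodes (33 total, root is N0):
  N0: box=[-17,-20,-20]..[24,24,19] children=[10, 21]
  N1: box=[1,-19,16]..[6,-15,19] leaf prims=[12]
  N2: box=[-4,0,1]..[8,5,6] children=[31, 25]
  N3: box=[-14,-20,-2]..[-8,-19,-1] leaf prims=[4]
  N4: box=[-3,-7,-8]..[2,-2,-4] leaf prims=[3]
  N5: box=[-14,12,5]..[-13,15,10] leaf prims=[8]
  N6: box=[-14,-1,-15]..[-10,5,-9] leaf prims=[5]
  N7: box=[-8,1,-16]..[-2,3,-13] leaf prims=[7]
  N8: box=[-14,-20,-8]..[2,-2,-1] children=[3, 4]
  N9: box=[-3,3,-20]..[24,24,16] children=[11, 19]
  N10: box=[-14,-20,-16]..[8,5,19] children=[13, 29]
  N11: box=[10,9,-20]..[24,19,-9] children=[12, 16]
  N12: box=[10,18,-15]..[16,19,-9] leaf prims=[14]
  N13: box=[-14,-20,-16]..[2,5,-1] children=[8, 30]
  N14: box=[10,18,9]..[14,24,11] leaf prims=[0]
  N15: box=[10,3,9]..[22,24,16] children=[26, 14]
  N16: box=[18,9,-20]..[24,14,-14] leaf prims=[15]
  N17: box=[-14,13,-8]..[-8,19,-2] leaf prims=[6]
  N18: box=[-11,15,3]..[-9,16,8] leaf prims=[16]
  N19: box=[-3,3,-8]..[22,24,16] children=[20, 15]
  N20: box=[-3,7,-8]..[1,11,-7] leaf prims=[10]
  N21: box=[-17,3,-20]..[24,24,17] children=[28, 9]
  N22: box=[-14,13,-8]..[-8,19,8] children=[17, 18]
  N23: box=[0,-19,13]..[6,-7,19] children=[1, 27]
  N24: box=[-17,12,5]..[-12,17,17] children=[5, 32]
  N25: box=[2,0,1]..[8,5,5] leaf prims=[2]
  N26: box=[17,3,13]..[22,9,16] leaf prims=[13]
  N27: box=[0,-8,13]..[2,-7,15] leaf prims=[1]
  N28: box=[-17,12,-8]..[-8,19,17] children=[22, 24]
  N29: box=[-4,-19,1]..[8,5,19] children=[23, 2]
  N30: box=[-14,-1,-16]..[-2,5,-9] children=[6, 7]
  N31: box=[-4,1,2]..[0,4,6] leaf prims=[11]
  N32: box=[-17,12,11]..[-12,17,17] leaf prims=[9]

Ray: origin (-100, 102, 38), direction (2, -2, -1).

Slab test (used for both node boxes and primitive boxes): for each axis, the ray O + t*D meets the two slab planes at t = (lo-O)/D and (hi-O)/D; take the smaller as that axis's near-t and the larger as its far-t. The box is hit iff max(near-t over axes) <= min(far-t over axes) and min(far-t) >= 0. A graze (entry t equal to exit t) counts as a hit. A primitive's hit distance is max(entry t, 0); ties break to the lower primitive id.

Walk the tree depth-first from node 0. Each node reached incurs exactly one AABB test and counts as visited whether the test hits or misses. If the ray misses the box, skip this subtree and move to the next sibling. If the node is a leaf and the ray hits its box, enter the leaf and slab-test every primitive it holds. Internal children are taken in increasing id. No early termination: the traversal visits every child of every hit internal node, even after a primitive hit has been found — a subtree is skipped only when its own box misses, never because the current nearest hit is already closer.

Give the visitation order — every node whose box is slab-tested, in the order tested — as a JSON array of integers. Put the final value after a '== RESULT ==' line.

Traverse from the root:
N0 x:[83/2,62] y:[39,61] z:[19,58] -> hit [83/2,58], descend [10, 21]
  N10 x:[43,54] y:[97/2,61] z:[19,54] -> hit [97/2,54], descend [13, 29]
    N13 x:[43,51] y:[97/2,61] z:[39,54] -> hit [97/2,51], descend [8, 30]
      N8 x:[43,51] y:[52,61] z:[39,46] -> miss, prune
      N30 x:[43,49] y:[97/2,103/2] z:[47,54] -> hit [97/2,49], descend [6, 7]
        N6 x:[43,45] y:[97/2,103/2] z:[47,53] -> miss, prune
        N7 x:[46,49] y:[99/2,101/2] z:[51,54] -> miss, prune
    N29 x:[48,54] y:[97/2,121/2] z:[19,37] -> miss, prune
  N21 x:[83/2,62] y:[39,99/2] z:[21,58] -> hit [83/2,99/2], descend [9, 28]
    N9 x:[97/2,62] y:[39,99/2] z:[22,58] -> hit [97/2,99/2], descend [11, 19]
      N11 x:[55,62] y:[83/2,93/2] z:[47,58] -> miss, prune
      N19 x:[97/2,61] y:[39,99/2] z:[22,46] -> miss, prune
    N28 x:[83/2,46] y:[83/2,45] z:[21,46] -> hit [83/2,45], descend [22, 24]
      N22 x:[43,46] y:[83/2,89/2] z:[30,46] -> hit [43,89/2], descend [17, 18]
        N17 x:[43,46] y:[83/2,89/2] z:[40,46] -> hit [43,89/2] leaf, test {P6@t=43}
        N18 x:[89/2,91/2] y:[43,87/2] z:[30,35] -> miss, prune
      N24 x:[83/2,44] y:[85/2,45] z:[21,33] -> miss, prune

17 AABB tests over nodes [0, 10, 13, 8, 30, 6, 7, 29, 21, 9, 11, 19, 28, 22, 17, 18, 24]; 1 leaf entered; closest P6.

== RESULT ==
[0, 10, 13, 8, 30, 6, 7, 29, 21, 9, 11, 19, 28, 22, 17, 18, 24]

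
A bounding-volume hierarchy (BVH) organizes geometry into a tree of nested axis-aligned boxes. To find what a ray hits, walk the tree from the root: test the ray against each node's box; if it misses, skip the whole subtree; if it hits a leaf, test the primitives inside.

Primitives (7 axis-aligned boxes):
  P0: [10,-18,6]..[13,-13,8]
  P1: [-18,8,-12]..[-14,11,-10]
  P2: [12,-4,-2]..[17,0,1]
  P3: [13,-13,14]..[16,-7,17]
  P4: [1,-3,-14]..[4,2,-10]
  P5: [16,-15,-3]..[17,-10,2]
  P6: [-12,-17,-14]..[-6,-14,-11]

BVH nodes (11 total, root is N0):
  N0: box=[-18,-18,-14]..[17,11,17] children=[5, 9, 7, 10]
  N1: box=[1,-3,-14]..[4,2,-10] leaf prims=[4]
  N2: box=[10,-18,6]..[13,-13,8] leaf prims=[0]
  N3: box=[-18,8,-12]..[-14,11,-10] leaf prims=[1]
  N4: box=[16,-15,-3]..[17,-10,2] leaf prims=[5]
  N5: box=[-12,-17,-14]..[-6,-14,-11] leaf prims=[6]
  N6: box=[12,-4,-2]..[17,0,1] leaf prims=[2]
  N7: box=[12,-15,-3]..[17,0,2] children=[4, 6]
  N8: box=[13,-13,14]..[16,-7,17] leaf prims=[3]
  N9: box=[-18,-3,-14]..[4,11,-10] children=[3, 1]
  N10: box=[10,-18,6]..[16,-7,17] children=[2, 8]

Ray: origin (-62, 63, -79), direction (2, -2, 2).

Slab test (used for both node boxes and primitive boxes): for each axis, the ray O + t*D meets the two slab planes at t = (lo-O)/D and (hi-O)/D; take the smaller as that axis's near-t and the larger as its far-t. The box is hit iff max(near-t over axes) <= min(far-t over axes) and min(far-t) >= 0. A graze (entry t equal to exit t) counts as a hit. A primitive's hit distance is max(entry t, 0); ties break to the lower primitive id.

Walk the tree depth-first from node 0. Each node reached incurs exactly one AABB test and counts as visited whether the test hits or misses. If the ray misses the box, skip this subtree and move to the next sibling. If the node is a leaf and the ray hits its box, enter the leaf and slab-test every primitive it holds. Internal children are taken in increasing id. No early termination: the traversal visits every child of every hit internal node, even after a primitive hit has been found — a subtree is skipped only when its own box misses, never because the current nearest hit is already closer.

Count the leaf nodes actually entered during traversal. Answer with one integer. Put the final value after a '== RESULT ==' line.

Walk:
N0 x:[22,79/2] y:[26,81/2] z:[65/2,48] -> hit [65/2,79/2], descend [5, 7, 9, 10]
  N5 x:[25,28] y:[77/2,40] z:[65/2,34] -> miss, prune
  N7 x:[37,79/2] y:[63/2,39] z:[38,81/2] -> hit [38,39], descend [4, 6]
    N4 x:[39,79/2] y:[73/2,39] z:[38,81/2] -> hit [39,39] leaf, test {P5@t=39}
    N6 x:[37,79/2] y:[63/2,67/2] z:[77/2,40] -> miss, prune
  N9 x:[22,33] y:[26,33] z:[65/2,69/2] -> hit [65/2,33], descend [1, 3]
    N1 x:[63/2,33] y:[61/2,33] z:[65/2,69/2] -> hit [65/2,33] leaf, test {P4@t=65/2}
    N3 x:[22,24] y:[26,55/2] z:[67/2,69/2] -> miss, prune
  N10 x:[36,39] y:[35,81/2] z:[85/2,48] -> miss, prune

9 AABB tests over nodes [0, 5, 7, 4, 6, 9, 1, 3, 10]; 2 leaves entered; closest P4.

== RESULT ==
2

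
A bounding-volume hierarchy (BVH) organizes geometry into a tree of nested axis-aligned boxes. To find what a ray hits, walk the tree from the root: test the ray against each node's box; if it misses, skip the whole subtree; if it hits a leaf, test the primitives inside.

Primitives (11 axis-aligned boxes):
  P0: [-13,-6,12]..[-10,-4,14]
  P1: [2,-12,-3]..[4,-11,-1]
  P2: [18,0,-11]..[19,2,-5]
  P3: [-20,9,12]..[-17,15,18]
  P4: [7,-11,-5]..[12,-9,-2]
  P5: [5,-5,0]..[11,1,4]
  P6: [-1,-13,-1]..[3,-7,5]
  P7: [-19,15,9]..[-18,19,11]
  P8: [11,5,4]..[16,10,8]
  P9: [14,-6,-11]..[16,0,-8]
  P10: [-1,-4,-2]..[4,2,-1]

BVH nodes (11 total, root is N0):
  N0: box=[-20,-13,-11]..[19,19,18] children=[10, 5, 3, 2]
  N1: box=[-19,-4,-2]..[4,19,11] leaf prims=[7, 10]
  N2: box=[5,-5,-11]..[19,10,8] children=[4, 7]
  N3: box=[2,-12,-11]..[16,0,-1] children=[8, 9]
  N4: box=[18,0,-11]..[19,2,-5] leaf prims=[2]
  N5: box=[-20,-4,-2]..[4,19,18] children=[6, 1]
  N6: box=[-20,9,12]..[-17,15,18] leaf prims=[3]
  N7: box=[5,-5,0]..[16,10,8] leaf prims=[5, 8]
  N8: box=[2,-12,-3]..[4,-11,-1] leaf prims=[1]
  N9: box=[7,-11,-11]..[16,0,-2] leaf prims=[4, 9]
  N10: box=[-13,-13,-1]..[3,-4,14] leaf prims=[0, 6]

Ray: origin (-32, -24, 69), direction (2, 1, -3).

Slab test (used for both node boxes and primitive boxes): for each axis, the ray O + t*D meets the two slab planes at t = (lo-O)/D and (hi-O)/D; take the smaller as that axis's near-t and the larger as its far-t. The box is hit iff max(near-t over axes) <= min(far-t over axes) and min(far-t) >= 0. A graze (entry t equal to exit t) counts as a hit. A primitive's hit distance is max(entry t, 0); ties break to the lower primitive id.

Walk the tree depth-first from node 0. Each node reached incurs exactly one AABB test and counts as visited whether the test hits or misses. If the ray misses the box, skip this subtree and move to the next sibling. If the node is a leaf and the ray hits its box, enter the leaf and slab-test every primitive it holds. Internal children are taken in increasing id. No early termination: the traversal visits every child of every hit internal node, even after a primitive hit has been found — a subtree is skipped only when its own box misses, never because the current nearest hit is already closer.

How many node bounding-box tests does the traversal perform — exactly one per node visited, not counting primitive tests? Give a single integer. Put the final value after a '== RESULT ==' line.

Traverse from the root:
N0 x:[6,51/2] y:[11,43] z:[17,80/3] -> hit [17,51/2], descend [2, 3, 5, 10]
  N2 x:[37/2,51/2] y:[19,34] z:[61/3,80/3] -> hit [61/3,51/2], descend [4, 7]
    N4 x:[25,51/2] y:[24,26] z:[74/3,80/3] -> hit [25,51/2] leaf, test {P2@t=25}
    N7 x:[37/2,24] y:[19,34] z:[61/3,23] -> hit [61/3,23] leaf, test {P5(miss), P8(miss)}
  N3 x:[17,24] y:[12,24] z:[70/3,80/3] -> hit [70/3,24], descend [8, 9]
    N8 x:[17,18] y:[12,13] z:[70/3,24] -> miss, prune
    N9 x:[39/2,24] y:[13,24] z:[71/3,80/3] -> hit [71/3,24] leaf, test {P4(miss), P9(miss)}
  N5 x:[6,18] y:[20,43] z:[17,71/3] -> miss, prune
  N10 x:[19/2,35/2] y:[11,20] z:[55/3,70/3] -> miss, prune

Summary -> nodes [0, 2, 4, 7, 3, 8, 9, 5, 10]; box-tests=9; leaf-entries=3; first=P2

== RESULT ==
9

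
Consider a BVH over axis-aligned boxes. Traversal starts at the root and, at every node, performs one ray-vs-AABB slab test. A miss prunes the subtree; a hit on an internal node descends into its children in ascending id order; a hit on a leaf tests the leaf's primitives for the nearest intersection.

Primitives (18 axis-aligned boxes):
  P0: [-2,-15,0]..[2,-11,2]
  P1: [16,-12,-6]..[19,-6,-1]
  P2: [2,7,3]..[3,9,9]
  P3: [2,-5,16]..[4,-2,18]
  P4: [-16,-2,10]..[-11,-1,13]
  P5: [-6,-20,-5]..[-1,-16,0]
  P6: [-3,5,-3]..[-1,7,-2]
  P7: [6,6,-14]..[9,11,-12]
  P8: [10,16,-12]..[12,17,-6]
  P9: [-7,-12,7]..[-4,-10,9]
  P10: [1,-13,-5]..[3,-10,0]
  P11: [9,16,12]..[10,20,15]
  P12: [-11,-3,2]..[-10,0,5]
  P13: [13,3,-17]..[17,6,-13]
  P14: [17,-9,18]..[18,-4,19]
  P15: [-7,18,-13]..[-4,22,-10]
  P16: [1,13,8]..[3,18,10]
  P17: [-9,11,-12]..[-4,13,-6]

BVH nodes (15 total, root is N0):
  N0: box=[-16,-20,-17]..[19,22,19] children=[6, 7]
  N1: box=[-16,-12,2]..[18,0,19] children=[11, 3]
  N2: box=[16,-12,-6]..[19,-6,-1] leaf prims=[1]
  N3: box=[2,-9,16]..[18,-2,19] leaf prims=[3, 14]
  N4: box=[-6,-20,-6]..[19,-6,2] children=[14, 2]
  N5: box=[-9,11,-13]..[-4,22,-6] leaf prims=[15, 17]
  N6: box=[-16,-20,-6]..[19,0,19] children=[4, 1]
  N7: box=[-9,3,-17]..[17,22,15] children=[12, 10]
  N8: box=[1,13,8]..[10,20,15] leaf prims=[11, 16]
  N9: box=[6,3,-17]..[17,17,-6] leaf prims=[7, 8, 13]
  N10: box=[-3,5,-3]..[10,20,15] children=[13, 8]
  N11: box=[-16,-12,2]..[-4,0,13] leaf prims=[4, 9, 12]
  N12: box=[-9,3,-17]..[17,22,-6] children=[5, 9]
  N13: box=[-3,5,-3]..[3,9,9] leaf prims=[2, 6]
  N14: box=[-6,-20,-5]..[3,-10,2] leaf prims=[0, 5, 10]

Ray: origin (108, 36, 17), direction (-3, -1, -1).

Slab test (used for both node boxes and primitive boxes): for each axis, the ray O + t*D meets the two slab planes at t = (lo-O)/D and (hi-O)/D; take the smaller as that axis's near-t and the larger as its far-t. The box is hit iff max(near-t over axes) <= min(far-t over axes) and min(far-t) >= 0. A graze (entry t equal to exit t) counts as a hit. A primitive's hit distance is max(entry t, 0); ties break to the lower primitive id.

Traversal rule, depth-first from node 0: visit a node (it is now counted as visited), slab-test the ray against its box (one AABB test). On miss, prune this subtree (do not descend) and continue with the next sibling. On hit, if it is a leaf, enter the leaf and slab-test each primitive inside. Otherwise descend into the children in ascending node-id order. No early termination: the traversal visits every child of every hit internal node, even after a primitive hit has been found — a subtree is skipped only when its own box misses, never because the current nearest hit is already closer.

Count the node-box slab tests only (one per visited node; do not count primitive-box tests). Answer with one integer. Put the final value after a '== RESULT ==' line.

Walk:
N0 x:[89/3,124/3] y:[14,56] z:[-2,34] -> hit [89/3,34], descend [6, 7]
  N6 x:[89/3,124/3] y:[36,56] z:[-2,23] -> miss, prune
  N7 x:[91/3,39] y:[14,33] z:[2,34] -> hit [91/3,33], descend [10, 12]
    N10 x:[98/3,37] y:[16,31] z:[2,20] -> miss, prune
    N12 x:[91/3,39] y:[14,33] z:[23,34] -> hit [91/3,33], descend [5, 9]
      N5 x:[112/3,39] y:[14,25] z:[23,30] -> miss, prune
      N9 x:[91/3,34] y:[19,33] z:[23,34] -> hit [91/3,33] leaf, test {P7(miss), P8(miss), P13@t=91/3}

Summary -> nodes [0, 6, 7, 10, 12, 5, 9]; box-tests=7; leaf-entries=1; first=P13

== RESULT ==
7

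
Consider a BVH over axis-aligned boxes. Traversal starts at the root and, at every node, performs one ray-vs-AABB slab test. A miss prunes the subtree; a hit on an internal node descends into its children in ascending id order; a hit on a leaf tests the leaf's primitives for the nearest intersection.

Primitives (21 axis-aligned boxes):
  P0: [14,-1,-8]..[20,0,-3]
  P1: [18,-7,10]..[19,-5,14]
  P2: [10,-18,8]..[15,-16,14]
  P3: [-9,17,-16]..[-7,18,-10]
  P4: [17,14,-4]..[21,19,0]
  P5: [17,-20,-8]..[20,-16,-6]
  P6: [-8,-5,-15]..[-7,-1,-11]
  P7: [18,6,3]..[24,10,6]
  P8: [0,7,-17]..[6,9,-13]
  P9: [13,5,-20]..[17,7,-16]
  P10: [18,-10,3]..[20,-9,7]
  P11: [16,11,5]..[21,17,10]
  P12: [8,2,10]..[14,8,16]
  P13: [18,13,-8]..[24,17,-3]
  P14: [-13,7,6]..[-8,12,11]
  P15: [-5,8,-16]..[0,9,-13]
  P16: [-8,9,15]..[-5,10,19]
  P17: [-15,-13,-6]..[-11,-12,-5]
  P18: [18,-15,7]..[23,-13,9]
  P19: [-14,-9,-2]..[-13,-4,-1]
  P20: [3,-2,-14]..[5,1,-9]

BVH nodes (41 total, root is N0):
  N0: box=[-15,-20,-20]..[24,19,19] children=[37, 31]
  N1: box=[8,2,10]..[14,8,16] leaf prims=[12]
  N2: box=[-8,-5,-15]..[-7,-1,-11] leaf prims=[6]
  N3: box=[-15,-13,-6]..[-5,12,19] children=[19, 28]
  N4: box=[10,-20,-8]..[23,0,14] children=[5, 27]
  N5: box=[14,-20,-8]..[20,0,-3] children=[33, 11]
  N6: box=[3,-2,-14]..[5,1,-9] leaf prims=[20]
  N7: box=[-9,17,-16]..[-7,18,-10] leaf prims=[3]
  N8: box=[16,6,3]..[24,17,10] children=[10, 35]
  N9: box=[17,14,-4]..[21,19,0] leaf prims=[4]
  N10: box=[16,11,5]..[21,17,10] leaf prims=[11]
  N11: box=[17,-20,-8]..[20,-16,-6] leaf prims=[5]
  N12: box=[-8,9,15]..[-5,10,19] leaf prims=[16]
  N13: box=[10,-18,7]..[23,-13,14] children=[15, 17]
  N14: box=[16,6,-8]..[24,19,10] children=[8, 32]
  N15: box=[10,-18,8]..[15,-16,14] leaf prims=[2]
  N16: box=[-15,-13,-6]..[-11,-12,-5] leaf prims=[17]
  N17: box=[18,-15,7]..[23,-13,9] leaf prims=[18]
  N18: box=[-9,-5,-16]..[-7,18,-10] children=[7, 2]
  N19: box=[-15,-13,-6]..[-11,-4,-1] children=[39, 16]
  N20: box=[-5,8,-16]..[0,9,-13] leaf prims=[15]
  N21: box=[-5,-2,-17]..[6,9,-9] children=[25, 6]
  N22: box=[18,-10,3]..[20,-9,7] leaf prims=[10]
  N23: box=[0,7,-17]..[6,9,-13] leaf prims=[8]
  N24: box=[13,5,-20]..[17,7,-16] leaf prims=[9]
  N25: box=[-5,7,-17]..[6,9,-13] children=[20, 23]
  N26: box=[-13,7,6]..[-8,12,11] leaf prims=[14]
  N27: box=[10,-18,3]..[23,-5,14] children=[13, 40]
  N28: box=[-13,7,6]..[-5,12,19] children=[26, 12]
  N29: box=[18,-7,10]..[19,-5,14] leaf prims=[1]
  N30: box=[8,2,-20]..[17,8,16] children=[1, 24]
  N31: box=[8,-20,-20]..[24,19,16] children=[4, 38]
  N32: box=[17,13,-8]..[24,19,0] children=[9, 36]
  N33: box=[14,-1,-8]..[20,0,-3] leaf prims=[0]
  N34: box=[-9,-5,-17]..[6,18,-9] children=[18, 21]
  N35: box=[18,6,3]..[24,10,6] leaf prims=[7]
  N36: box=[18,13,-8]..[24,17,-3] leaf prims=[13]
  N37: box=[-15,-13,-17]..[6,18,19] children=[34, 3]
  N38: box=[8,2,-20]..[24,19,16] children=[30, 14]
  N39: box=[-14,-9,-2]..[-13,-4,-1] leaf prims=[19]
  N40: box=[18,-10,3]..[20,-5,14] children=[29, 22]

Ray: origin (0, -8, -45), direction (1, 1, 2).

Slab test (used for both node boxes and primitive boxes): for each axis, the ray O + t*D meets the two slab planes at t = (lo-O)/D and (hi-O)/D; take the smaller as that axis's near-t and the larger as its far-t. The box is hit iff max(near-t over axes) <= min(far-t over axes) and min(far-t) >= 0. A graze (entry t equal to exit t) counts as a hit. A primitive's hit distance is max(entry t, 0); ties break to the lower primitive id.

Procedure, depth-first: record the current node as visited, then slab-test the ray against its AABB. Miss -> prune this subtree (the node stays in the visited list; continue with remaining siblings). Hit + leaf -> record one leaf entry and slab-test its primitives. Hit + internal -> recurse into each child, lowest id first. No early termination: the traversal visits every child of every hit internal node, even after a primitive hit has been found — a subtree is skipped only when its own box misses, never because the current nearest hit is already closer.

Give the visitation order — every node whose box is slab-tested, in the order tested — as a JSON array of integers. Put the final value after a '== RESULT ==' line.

Trace the traversal:
N0 x:[-15,24] y:[-12,27] z:[25/2,32] -> hit [25/2,24], descend [31, 37]
  N31 x:[8,24] y:[-12,27] z:[25/2,61/2] -> hit [25/2,24], descend [4, 38]
    N4 x:[10,23] y:[-12,8] z:[37/2,59/2] -> miss, prune
    N38 x:[8,24] y:[10,27] z:[25/2,61/2] -> hit [25/2,24], descend [14, 30]
      N14 x:[16,24] y:[14,27] z:[37/2,55/2] -> hit [37/2,24], descend [8, 32]
        N8 x:[16,24] y:[14,25] z:[24,55/2] -> hit [24,24], descend [10, 35]
          N10 x:[16,21] y:[19,25] z:[25,55/2] -> miss, prune
          N35 x:[18,24] y:[14,18] z:[24,51/2] -> miss, prune
        N32 x:[17,24] y:[21,27] z:[37/2,45/2] -> hit [21,45/2], descend [9, 36]
          N9 x:[17,21] y:[22,27] z:[41/2,45/2] -> miss, prune
          N36 x:[18,24] y:[21,25] z:[37/2,21] -> hit [21,21] leaf, test {P13@t=21}
      N30 x:[8,17] y:[10,16] z:[25/2,61/2] -> hit [25/2,16], descend [1, 24]
        N1 x:[8,14] y:[10,16] z:[55/2,61/2] -> miss, prune
        N24 x:[13,17] y:[13,15] z:[25/2,29/2] -> hit [13,29/2] leaf, test {P9@t=13}
  N37 x:[-15,6] y:[-5,26] z:[14,32] -> miss, prune

15 AABB tests over nodes [0, 31, 4, 38, 14, 8, 10, 35, 32, 9, 36, 30, 1, 24, 37]; 2 leaves entered; closest P9.

== RESULT ==
[0, 31, 4, 38, 14, 8, 10, 35, 32, 9, 36, 30, 1, 24, 37]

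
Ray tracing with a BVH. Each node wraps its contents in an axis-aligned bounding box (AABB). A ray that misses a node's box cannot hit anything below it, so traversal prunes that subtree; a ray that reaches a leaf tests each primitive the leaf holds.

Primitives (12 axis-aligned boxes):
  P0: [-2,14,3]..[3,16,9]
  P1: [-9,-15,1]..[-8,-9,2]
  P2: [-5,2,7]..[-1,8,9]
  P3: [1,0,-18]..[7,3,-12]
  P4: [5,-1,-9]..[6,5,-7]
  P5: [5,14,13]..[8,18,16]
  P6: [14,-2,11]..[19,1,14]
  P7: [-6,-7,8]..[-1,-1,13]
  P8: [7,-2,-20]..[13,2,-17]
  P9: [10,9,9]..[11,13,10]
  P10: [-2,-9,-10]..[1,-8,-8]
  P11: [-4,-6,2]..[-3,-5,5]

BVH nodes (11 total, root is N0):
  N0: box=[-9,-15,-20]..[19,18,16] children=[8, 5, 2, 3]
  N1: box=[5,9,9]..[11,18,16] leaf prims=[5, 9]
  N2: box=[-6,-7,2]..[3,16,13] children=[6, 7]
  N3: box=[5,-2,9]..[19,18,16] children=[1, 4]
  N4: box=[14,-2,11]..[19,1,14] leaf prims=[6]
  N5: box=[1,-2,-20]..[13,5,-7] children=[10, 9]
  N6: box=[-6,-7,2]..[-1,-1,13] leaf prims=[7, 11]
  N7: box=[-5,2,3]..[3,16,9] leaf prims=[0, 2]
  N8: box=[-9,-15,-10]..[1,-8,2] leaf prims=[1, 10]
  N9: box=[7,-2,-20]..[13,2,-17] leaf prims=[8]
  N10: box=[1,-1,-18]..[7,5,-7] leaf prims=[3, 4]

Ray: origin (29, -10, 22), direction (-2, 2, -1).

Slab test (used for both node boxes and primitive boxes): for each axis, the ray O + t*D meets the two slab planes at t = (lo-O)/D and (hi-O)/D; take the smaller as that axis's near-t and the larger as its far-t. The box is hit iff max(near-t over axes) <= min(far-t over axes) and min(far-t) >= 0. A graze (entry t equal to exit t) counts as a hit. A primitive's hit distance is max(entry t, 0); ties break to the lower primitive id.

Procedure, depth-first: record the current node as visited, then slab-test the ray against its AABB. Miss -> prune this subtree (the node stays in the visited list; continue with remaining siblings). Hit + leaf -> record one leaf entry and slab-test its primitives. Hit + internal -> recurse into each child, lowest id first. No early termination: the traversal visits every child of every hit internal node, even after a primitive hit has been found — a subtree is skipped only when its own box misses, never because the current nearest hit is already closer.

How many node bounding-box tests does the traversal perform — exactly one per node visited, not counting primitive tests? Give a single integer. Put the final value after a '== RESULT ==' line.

Walk:
N0 x:[5,19] y:[-5/2,14] z:[6,42] -> hit [6,14], descend [2, 3, 5, 8]
  N2 x:[13,35/2] y:[3/2,13] z:[9,20] -> hit [13,13], descend [6, 7]
    N6 x:[15,35/2] y:[3/2,9/2] z:[9,20] -> miss, prune
    N7 x:[13,17] y:[6,13] z:[13,19] -> hit [13,13] leaf, test {P0@t=13, P2(miss)}
  N3 x:[5,12] y:[4,14] z:[6,13] -> hit [6,12], descend [1, 4]
    N1 x:[9,12] y:[19/2,14] z:[6,13] -> hit [19/2,12] leaf, test {P5(miss), P9(miss)}
    N4 x:[5,15/2] y:[4,11/2] z:[8,11] -> miss, prune
  N5 x:[8,14] y:[4,15/2] z:[29,42] -> miss, prune
  N8 x:[14,19] y:[-5/2,1] z:[20,32] -> miss, prune

9 AABB tests over nodes [0, 2, 6, 7, 3, 1, 4, 5, 8]; 2 leaves entered; closest P0.

== RESULT ==
9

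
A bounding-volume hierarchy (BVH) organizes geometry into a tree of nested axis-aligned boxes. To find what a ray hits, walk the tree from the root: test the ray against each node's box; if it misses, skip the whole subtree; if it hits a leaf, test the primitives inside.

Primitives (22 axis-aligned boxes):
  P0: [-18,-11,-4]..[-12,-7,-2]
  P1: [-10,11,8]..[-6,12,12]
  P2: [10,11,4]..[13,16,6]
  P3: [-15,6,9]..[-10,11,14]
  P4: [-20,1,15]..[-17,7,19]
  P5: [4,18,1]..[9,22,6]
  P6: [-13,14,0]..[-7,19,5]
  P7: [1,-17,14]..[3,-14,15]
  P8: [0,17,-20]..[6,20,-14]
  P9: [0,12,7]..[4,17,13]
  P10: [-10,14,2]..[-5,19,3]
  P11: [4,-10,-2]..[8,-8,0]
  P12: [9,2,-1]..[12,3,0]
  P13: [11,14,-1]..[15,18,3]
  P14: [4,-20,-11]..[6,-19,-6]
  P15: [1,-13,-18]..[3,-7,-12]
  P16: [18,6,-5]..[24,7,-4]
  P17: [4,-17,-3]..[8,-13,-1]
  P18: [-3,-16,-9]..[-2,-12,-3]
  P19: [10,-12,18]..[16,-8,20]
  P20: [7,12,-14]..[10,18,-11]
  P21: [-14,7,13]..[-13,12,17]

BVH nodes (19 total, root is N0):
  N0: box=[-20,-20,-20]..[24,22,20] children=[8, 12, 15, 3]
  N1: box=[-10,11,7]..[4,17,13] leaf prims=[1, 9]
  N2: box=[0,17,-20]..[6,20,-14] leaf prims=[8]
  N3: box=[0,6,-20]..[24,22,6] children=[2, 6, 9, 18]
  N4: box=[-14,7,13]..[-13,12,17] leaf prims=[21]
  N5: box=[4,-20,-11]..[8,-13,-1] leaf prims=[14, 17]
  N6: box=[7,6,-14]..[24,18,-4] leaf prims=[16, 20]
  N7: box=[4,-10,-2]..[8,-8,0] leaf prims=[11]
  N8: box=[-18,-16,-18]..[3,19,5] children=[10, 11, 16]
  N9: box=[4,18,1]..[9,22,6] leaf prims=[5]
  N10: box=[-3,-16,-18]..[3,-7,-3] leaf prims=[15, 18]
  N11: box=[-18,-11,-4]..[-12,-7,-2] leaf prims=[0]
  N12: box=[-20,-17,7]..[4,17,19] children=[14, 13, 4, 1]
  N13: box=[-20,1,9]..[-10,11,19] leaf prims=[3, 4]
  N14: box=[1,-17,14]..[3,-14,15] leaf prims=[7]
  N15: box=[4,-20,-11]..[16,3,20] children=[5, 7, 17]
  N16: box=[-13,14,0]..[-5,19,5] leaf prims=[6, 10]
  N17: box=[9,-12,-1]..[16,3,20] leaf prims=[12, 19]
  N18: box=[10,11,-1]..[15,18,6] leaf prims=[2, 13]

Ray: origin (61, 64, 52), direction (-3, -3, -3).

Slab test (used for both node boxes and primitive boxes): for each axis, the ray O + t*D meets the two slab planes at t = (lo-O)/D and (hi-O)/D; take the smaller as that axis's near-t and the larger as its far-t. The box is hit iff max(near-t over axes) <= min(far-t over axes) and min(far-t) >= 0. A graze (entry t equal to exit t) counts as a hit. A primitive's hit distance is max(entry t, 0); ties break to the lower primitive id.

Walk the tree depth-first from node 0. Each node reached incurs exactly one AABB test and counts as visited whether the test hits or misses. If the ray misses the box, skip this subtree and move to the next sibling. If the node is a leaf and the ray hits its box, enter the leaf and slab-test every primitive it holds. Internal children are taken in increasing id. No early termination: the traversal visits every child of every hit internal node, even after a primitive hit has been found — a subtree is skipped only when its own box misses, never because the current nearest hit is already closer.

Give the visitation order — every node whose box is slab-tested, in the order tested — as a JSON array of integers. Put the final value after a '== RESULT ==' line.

Traverse from the root:
N0 x:[37/3,27] y:[14,28] z:[32/3,24] -> hit [14,24], descend [3, 8, 12, 15]
  N3 x:[37/3,61/3] y:[14,58/3] z:[46/3,24] -> hit [46/3,58/3], descend [2, 6, 9, 18]
    N2 x:[55/3,61/3] y:[44/3,47/3] z:[22,24] -> miss, prune
    N6 x:[37/3,18] y:[46/3,58/3] z:[56/3,22] -> miss, prune
    N9 x:[52/3,19] y:[14,46/3] z:[46/3,17] -> miss, prune
    N18 x:[46/3,17] y:[46/3,53/3] z:[46/3,53/3] -> hit [46/3,17] leaf, test {P2@t=16, P13@t=49/3}
  N8 x:[58/3,79/3] y:[15,80/3] z:[47/3,70/3] -> hit [58/3,70/3], descend [10, 11, 16]
    N10 x:[58/3,64/3] y:[71/3,80/3] z:[55/3,70/3] -> miss, prune
    N11 x:[73/3,79/3] y:[71/3,25] z:[18,56/3] -> miss, prune
    N16 x:[22,74/3] y:[15,50/3] z:[47/3,52/3] -> miss, prune
  N12 x:[19,27] y:[47/3,27] z:[11,15] -> miss, prune
  N15 x:[15,19] y:[61/3,28] z:[32/3,21] -> miss, prune

Summary -> nodes [0, 3, 2, 6, 9, 18, 8, 10, 11, 16, 12, 15]; box-tests=12; leaf-entries=1; first=P2

== RESULT ==
[0, 3, 2, 6, 9, 18, 8, 10, 11, 16, 12, 15]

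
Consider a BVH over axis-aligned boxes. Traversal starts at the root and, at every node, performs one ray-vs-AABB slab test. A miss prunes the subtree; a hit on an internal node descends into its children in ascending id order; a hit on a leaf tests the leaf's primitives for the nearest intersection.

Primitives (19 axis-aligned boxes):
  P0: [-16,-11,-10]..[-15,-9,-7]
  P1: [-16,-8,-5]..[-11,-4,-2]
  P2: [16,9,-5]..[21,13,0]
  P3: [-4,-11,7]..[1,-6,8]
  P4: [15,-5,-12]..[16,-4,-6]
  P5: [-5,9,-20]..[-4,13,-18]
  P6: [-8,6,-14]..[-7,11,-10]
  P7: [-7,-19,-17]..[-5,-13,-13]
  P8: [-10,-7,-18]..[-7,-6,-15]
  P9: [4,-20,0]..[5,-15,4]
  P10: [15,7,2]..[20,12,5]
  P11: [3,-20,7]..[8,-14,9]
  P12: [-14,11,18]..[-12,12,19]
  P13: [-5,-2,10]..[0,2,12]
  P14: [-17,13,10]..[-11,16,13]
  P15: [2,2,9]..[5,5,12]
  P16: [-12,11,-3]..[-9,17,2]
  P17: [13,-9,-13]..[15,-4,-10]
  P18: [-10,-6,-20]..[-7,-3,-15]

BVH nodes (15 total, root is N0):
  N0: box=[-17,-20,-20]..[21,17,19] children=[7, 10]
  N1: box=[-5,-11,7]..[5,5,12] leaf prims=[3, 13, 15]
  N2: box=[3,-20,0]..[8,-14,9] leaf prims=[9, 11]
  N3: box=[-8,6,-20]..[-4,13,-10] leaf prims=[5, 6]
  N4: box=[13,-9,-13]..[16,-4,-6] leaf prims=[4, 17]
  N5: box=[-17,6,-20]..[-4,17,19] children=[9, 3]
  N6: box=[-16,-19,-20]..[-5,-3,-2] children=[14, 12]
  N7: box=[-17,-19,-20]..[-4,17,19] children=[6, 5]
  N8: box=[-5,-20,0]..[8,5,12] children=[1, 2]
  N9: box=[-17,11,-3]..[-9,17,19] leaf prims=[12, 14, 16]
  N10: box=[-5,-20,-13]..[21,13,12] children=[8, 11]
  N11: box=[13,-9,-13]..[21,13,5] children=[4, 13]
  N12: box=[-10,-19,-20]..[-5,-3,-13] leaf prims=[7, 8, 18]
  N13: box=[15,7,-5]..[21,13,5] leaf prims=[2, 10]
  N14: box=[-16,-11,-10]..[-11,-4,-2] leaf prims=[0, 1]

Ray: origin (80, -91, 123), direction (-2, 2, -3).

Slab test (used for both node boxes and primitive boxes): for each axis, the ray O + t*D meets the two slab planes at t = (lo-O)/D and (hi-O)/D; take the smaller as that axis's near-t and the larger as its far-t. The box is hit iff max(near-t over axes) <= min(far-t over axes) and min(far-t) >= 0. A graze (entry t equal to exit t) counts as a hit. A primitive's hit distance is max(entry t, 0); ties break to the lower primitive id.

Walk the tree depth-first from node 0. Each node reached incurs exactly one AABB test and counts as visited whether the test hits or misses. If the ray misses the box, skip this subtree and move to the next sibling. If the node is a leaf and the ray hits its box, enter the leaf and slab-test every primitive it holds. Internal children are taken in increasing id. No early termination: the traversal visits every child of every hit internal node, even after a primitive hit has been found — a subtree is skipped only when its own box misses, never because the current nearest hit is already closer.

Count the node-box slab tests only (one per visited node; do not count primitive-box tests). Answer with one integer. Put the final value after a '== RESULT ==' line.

Trace the traversal:
N0 x:[59/2,97/2] y:[71/2,54] z:[104/3,143/3] -> hit [71/2,143/3], descend [7, 10]
  N7 x:[42,97/2] y:[36,54] z:[104/3,143/3] -> hit [42,143/3], descend [5, 6]
    N5 x:[42,97/2] y:[97/2,54] z:[104/3,143/3] -> miss, prune
    N6 x:[85/2,48] y:[36,44] z:[125/3,143/3] -> hit [85/2,44], descend [12, 14]
      N12 x:[85/2,45] y:[36,44] z:[136/3,143/3] -> miss, prune
      N14 x:[91/2,48] y:[40,87/2] z:[125/3,133/3] -> miss, prune
  N10 x:[59/2,85/2] y:[71/2,52] z:[37,136/3] -> hit [37,85/2], descend [8, 11]
    N8 x:[36,85/2] y:[71/2,48] z:[37,41] -> hit [37,41], descend [1, 2]
      N1 x:[75/2,85/2] y:[40,48] z:[37,116/3] -> miss, prune
      N2 x:[36,77/2] y:[71/2,77/2] z:[38,41] -> hit [38,77/2] leaf, test {P9(miss), P11@t=38}
    N11 x:[59/2,67/2] y:[41,52] z:[118/3,136/3] -> miss, prune

Visited [0, 7, 5, 6, 12, 14, 10, 8, 1, 2, 11]. Tests: 11 box, 1 leaf. Nearest: P11.

== RESULT ==
11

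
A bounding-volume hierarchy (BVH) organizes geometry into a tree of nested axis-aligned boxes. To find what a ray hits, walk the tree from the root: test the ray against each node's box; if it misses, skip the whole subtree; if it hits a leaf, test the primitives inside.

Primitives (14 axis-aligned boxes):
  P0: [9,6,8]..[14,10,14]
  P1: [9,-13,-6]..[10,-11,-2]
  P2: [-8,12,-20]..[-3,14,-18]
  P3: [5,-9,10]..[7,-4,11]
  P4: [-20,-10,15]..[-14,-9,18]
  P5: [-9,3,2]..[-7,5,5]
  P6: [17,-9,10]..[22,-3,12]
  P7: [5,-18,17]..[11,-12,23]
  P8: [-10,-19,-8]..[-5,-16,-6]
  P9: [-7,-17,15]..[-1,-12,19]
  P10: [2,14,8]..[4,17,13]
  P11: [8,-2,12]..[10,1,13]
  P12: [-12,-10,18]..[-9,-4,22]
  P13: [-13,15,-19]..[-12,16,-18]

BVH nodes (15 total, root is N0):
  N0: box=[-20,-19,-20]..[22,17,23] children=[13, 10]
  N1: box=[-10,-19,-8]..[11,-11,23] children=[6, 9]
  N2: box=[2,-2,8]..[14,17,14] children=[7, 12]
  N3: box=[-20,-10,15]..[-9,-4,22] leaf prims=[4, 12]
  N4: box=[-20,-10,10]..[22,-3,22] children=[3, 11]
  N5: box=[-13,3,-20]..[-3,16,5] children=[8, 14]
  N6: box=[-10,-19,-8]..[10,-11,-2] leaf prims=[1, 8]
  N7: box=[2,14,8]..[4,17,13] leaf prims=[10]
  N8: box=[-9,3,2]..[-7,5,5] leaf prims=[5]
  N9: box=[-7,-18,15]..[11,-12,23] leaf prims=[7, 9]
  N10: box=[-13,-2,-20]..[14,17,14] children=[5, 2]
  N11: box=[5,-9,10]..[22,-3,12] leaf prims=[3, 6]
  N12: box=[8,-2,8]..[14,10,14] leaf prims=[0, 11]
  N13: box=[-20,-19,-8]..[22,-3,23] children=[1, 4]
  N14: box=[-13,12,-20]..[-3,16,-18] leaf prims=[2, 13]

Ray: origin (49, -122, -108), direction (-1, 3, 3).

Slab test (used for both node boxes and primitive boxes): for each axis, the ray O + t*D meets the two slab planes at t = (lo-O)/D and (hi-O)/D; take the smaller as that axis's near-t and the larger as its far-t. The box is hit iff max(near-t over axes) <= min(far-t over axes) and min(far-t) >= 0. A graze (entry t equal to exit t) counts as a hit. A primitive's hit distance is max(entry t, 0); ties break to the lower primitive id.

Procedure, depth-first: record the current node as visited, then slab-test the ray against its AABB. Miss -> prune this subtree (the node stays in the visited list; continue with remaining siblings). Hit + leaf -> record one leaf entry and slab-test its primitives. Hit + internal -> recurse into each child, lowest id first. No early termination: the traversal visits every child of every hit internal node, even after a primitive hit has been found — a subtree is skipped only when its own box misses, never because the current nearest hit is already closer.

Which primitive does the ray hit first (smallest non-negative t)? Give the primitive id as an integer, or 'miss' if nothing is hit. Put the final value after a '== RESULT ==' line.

Trace the traversal:
N0 x:[27,69] y:[103/3,139/3] z:[88/3,131/3] -> hit [103/3,131/3], descend [10, 13]
  N10 x:[35,62] y:[40,139/3] z:[88/3,122/3] -> hit [40,122/3], descend [2, 5]
    N2 x:[35,47] y:[40,139/3] z:[116/3,122/3] -> hit [40,122/3], descend [7, 12]
      N7 x:[45,47] y:[136/3,139/3] z:[116/3,121/3] -> miss, prune
      N12 x:[35,41] y:[40,44] z:[116/3,122/3] -> hit [40,122/3] leaf, test {P0(miss), P11@t=40}
    N5 x:[52,62] y:[125/3,46] z:[88/3,113/3] -> miss, prune
  N13 x:[27,69] y:[103/3,119/3] z:[100/3,131/3] -> hit [103/3,119/3], descend [1, 4]
    N1 x:[38,59] y:[103/3,37] z:[100/3,131/3] -> miss, prune
    N4 x:[27,69] y:[112/3,119/3] z:[118/3,130/3] -> hit [118/3,119/3], descend [3, 11]
      N3 x:[58,69] y:[112/3,118/3] z:[41,130/3] -> miss, prune
      N11 x:[27,44] y:[113/3,119/3] z:[118/3,40] -> hit [118/3,119/3] leaf, test {P3(miss), P6(miss)}

11 AABB tests over nodes [0, 10, 2, 7, 12, 5, 13, 1, 4, 3, 11]; 2 leaves entered; closest P11.

== RESULT ==
11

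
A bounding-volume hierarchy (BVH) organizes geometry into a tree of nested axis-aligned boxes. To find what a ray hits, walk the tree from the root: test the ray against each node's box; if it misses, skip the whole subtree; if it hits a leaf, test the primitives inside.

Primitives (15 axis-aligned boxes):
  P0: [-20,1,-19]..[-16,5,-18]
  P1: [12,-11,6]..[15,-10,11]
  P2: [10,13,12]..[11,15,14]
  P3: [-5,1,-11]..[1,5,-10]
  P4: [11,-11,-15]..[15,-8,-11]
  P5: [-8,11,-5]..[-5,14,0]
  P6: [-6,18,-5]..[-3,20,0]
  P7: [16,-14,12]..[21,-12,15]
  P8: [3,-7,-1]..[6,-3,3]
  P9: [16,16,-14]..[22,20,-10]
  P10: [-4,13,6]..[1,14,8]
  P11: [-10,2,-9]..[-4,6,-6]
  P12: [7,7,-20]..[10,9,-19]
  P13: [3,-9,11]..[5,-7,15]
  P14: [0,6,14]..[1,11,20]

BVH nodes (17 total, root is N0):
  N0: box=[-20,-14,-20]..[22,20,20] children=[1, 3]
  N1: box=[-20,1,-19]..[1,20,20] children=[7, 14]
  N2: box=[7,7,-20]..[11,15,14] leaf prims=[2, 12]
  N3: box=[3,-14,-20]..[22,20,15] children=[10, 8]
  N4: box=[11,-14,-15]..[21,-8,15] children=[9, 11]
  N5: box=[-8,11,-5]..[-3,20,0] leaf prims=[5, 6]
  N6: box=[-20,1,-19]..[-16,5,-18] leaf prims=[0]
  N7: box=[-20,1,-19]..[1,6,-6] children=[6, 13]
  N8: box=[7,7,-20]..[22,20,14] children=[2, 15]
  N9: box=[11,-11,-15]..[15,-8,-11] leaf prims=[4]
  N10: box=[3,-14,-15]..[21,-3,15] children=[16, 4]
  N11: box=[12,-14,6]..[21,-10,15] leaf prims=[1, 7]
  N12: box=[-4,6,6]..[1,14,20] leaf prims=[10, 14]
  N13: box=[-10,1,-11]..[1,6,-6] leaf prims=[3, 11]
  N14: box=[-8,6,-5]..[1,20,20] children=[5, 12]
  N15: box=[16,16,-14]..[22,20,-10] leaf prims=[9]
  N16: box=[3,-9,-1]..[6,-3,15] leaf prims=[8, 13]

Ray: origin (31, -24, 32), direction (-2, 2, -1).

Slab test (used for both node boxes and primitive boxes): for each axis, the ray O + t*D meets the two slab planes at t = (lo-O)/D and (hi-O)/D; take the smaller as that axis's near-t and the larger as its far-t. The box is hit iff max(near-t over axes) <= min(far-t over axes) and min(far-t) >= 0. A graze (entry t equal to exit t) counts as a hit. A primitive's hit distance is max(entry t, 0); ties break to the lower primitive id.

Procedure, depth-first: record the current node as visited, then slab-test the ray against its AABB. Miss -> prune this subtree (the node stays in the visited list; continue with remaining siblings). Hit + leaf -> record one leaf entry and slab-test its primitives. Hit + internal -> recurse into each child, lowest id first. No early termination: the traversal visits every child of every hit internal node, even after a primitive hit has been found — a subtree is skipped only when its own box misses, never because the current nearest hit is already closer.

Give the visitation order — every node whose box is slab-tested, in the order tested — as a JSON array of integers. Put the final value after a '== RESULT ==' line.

Trace the traversal:
N0 x:[9/2,51/2] y:[5,22] z:[12,52] -> hit [12,22], descend [1, 3]
  N1 x:[15,51/2] y:[25/2,22] z:[12,51] -> hit [15,22], descend [7, 14]
    N7 x:[15,51/2] y:[25/2,15] z:[38,51] -> miss, prune
    N14 x:[15,39/2] y:[15,22] z:[12,37] -> hit [15,39/2], descend [5, 12]
      N5 x:[17,39/2] y:[35/2,22] z:[32,37] -> miss, prune
      N12 x:[15,35/2] y:[15,19] z:[12,26] -> hit [15,35/2] leaf, test {P10(miss), P14@t=15}
  N3 x:[9/2,14] y:[5,22] z:[17,52] -> miss, prune

7 AABB tests over nodes [0, 1, 7, 14, 5, 12, 3]; 1 leaf entered; closest P14.

== RESULT ==
[0, 1, 7, 14, 5, 12, 3]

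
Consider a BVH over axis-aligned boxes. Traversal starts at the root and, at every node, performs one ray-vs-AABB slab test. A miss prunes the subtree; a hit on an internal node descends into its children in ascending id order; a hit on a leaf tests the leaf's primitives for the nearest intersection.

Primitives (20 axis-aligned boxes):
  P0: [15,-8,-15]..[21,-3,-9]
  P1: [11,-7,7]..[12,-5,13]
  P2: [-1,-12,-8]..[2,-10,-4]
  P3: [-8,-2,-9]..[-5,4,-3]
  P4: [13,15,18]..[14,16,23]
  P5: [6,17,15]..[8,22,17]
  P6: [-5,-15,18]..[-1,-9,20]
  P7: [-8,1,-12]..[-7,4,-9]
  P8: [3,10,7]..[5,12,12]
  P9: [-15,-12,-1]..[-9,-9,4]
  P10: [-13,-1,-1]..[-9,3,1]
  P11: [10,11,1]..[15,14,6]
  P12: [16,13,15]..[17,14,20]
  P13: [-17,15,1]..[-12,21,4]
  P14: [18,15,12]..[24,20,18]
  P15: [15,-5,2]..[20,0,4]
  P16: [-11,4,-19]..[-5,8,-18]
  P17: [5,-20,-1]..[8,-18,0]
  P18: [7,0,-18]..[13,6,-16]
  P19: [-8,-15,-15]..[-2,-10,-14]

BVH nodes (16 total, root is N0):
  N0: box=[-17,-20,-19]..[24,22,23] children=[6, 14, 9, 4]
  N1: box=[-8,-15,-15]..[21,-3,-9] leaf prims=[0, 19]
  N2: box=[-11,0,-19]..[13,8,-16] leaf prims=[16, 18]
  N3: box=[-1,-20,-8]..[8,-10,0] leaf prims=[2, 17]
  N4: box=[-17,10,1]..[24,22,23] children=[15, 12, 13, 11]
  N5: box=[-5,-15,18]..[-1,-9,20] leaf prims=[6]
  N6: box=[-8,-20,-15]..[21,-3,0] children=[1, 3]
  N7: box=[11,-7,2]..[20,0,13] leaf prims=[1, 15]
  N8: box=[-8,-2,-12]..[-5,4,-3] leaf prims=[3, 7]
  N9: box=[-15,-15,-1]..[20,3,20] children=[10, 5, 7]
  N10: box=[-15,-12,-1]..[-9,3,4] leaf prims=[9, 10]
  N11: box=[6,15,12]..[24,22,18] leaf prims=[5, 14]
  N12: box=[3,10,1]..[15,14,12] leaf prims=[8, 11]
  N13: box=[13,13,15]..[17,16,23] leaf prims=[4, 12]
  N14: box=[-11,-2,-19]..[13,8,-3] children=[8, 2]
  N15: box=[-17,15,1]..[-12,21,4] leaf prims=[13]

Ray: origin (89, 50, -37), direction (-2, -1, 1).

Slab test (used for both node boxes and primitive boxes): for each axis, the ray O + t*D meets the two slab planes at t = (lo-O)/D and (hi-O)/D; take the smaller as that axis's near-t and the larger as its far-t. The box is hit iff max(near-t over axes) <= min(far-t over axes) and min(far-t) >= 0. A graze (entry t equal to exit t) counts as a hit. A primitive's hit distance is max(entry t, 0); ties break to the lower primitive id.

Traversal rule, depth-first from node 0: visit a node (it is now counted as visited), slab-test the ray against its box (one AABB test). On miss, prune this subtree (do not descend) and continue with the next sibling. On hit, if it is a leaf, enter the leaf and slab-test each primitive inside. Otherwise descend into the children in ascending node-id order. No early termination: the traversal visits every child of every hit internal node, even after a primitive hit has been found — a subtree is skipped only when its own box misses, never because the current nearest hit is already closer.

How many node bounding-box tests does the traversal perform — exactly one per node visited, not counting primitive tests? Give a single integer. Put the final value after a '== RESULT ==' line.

Traverse from the root:
N0 x:[65/2,53] y:[28,70] z:[18,60] -> hit [65/2,53], descend [4, 6, 9, 14]
  N4 x:[65/2,53] y:[28,40] z:[38,60] -> hit [38,40], descend [11, 12, 13, 15]
    N11 x:[65/2,83/2] y:[28,35] z:[49,55] -> miss, prune
    N12 x:[37,43] y:[36,40] z:[38,49] -> hit [38,40] leaf, test {P8(miss), P11@t=38}
    N13 x:[36,38] y:[34,37] z:[52,60] -> miss, prune
    N15 x:[101/2,53] y:[29,35] z:[38,41] -> miss, prune
  N6 x:[34,97/2] y:[53,70] z:[22,37] -> miss, prune
  N9 x:[69/2,52] y:[47,65] z:[36,57] -> hit [47,52], descend [5, 7, 10]
    N5 x:[45,47] y:[59,65] z:[55,57] -> miss, prune
    N7 x:[69/2,39] y:[50,57] z:[39,50] -> miss, prune
    N10 x:[49,52] y:[47,62] z:[36,41] -> miss, prune
  N14 x:[38,50] y:[42,52] z:[18,34] -> miss, prune

Summary -> nodes [0, 4, 11, 12, 13, 15, 6, 9, 5, 7, 10, 14]; box-tests=12; leaf-entries=1; first=P11

== RESULT ==
12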